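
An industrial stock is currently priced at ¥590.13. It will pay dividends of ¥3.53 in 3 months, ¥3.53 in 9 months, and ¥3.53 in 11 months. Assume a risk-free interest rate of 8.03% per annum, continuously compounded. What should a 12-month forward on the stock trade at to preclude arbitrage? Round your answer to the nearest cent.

¥628.57

PV(dividends) I = 3.53·e^(−0.0803·3/12) + 3.53·e^(−0.0803·9/12) + 3.53·e^(−0.0803·11/12)
I = 3.4598 + 3.3237 + 3.2795 = 10.0630
F = (S − I)·e^(rT) = (590.13 − 10.0630) · e^(0.0803·12/12)
= 580.0670 · e^0.080300 = 580.0670 × 1.083612 = ¥628.57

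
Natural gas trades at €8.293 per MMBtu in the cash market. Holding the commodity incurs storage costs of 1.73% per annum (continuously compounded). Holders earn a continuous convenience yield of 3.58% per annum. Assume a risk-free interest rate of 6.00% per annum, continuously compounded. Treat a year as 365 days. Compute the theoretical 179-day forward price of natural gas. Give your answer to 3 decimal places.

Net carry = r + u − y = 0.0600 + 0.0173 − 0.0358 = 0.0415
F = S·e^((r+u−y)T) = 8.293 · e^(0.0415 × 179/365) = 8.293 · e^0.020352
= 8.293 × 1.020561 = €8.464 per MMBtu

€8.464 per MMBtu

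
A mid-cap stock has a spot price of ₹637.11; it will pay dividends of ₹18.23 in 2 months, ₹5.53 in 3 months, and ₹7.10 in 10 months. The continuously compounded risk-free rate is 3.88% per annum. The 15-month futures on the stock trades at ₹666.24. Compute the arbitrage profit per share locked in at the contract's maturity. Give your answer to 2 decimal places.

₹29.45 per share

PV(dividends) I = 18.23·e^(−0.0388·2/12) + 5.53·e^(−0.0388·3/12) + 7.10·e^(−0.0388·10/12) = 30.4632
Fair futures F* = (S − I)·e^(rT) = (637.11 − 30.4632)·e^0.048500 = 606.6468 × 1.049695 = 636.7941
Market ₹666.24 > fair 636.7941: forward overpriced → cash-and-carry (borrow at r, buy the stock and collect the dividends, short the forward).
Profit at T = |F_mkt − F*| = |666.24 − 636.7941| = ₹29.45 per share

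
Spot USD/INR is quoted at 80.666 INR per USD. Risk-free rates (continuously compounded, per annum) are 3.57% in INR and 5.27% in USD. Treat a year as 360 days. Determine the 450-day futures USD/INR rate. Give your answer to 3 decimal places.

F = S·e^((r_INR − r_USD)T) = 80.666 · e^((0.0357 − 0.0527) × 450/360)
= 80.666 · e^-0.021250 = 80.666 × 0.978974
F = 78.970 INR per USD

78.970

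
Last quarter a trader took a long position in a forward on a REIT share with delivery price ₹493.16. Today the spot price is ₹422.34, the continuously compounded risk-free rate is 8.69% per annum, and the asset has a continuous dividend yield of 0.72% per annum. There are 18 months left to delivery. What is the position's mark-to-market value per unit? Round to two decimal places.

-₹15.09

Current fair forward for the remaining 18 months: F = S·e^((r − q)·T), (r − q) = 0.0869 − 0.0072 = 0.0797
F = 422.34 · e^(0.0797 × 18/12) = 422.34 × 1.126990 = 475.9730
Value of long forward = (F − K)·e^(−rT) = (475.9730 − 493.16) · e^(−0.0869·18/12)
= -17.1870 × 0.877788 = -15.09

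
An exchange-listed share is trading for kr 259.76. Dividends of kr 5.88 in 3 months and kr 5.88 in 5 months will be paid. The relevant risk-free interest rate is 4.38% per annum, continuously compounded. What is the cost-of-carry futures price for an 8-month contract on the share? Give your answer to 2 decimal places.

PV(dividends) I = 5.88·e^(−0.0438·3/12) + 5.88·e^(−0.0438·5/12)
I = 5.8160 + 5.7737 = 11.5897
F = (S − I)·e^(rT) = (259.76 − 11.5897) · e^(0.0438·8/12)
= 248.1703 · e^0.029200 = 248.1703 × 1.029630 = kr 255.52

kr 255.52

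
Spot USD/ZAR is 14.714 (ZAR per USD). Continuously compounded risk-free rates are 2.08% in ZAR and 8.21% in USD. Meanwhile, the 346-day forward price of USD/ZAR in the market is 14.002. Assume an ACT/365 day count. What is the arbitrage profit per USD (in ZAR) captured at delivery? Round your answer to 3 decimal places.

Fair forward: F* = S·e^(carry·T), with carry = (r_ZAR − r_USD) = 0.0208 − 0.0821 = -0.0613
F* = 14.714 · e^(-0.0613 × 346/365) = 14.714 · e^-0.058109 = 14.714 × 0.943547 = 13.8834
Market 14.002 > fair 13.8834: forward overpriced → cash-and-carry (buy spot, short the forward).
At maturity, profit = |F_mkt − F*| = |14.002 − 13.8834| = 0.119 per USD (in ZAR)

0.119 per USD (in ZAR)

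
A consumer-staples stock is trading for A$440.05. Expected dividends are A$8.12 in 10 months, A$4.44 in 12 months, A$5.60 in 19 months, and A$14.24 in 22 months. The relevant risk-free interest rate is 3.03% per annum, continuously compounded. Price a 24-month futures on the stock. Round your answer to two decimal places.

PV(dividends) I = 8.12·e^(−0.0303·10/12) + 4.44·e^(−0.0303·12/12) + 5.60·e^(−0.0303·19/12) + 14.24·e^(−0.0303·22/12)
I = 7.9175 + 4.3075 + 5.3377 + 13.4705 = 31.0332
F = (S − I)·e^(rT) = (440.05 − 31.0332) · e^(0.0303·24/12)
= 409.0168 · e^0.060600 = 409.0168 × 1.062474 = A$434.57

A$434.57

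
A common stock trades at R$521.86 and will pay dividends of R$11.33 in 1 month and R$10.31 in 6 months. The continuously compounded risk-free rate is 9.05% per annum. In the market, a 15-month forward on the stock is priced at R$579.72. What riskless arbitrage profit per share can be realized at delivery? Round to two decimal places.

R$18.98 per share

PV(dividends) I = 11.33·e^(−0.0905·1/12) + 10.31·e^(−0.0905·6/12) = 21.0987
Fair forward F* = (S − I)·e^(rT) = (521.86 − 21.0987)·e^0.113125 = 500.7613 × 1.119772 = 560.7385
Market R$579.72 > fair 560.7385: forward overpriced → cash-and-carry (borrow at r, buy the stock and collect the dividends, short the forward).
Profit at T = |F_mkt − F*| = |579.72 − 560.7385| = R$18.98 per share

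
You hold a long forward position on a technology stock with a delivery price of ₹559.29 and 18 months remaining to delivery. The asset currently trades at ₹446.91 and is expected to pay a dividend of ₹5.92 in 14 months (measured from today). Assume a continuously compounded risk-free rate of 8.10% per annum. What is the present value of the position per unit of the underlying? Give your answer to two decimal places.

-₹53.78

PV(remaining dividends) I = 5.92·e^(−0.0810·14/12) = 5.3862
Current forward F = (S − I)·e^(rT) = (446.91 − 5.3862)·e^(0.0810·18/12) = 441.5238 × 1.129189 = 498.5638
Value (long) = (F − K)·e^(−rT) = (498.5638 − 559.29) × 0.885591 = -53.7786
Value = -₹53.78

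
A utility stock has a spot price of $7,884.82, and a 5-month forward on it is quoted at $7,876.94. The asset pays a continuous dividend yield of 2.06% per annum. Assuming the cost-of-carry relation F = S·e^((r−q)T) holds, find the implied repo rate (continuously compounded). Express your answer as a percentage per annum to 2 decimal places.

1.82%

From F = S·e^((r−q)T): (r − q) = ln(F/S)/T
ln(7876.94/7884.82) = ln(0.999001) = -0.000999
(r − q) = -0.000999 / (5/12) = -0.002398
r = ln(F/S)/T + q = -0.002398 + 0.0206 = 0.018202
r = 1.82%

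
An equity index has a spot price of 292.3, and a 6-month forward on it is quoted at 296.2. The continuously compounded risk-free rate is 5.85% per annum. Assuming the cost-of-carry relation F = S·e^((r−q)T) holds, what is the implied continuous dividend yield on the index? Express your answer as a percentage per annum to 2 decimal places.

From F = S·e^((r−q)T): (r − q) = ln(F/S)/T
ln(296.2/292.3) = ln(1.013342) = 0.013254
(r − q) = 0.013254 / (6/12) = 0.026508
q = r − ln(F/S)/T = 0.0585 − 0.026508 = 0.031992
q = 3.20%

3.20%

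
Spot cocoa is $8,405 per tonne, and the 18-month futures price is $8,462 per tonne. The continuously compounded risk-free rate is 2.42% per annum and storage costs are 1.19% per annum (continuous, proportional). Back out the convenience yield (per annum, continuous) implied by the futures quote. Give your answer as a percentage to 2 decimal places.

3.16%

F = S·e^((r+u−y)T) ⇒ (r+u−y) = ln(F/S)/T
ln(8462/8405) = 0.006759; /T ⇒ 0.004506
y = r + u − ln(F/S)/T = 0.0242 + 0.0119 − 0.004506 = 0.031594
y = 3.16%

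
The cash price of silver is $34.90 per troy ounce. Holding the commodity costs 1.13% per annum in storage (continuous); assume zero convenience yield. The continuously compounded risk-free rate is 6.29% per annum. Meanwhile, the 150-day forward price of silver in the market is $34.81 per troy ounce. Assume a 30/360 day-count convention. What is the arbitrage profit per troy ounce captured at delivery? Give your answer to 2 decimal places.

$1.19 per troy ounce

Fair forward: F* = S·e^(carry·T), with carry = (r + u) = 0.0629 + 0.0113 = 0.0742
F* = 34.90 · e^(0.0742 × 150/360) = 34.90 · e^0.030917 = 34.90 × 1.031400 = $35.9959
Market $34.81 < fair $35.9959: forward underpriced → reverse cash-and-carry (short spot, go long the forward).
At maturity, profit = |F_mkt − F*| = |34.81 − 35.9959| = $1.19 per troy ounce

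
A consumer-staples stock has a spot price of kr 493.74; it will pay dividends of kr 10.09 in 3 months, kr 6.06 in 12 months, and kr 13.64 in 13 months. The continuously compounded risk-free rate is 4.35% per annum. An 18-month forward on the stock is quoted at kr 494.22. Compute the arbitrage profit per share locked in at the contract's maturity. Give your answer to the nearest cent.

kr 2.07 per share

PV(dividends) I = 10.09·e^(−0.0435·3/12) + 6.06·e^(−0.0435·12/12) + 13.64·e^(−0.0435·13/12) = 28.7950
Fair forward F* = (S − I)·e^(rT) = (493.74 − 28.7950)·e^0.065250 = 464.9450 × 1.067426 = 496.2944
Market kr 494.22 < fair 496.2944: forward underpriced → reverse cash-and-carry (short the stock, invest proceeds at r, pay the dividends, go long the forward).
Profit at T = |F_mkt − F*| = |494.22 − 496.2944| = kr 2.07 per share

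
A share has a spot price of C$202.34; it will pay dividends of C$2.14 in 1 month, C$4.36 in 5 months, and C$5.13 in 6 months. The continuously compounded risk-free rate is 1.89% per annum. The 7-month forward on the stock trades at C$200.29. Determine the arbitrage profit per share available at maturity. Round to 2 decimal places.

C$7.38 per share

PV(dividends) I = 2.14·e^(−0.0189·1/12) + 4.36·e^(−0.0189·5/12) + 5.13·e^(−0.0189·6/12) = 11.5442
Fair forward F* = (S − I)·e^(rT) = (202.34 − 11.5442)·e^0.011025 = 190.7958 × 1.011086 = 192.9110
Market C$200.29 > fair 192.9110: forward overpriced → cash-and-carry (borrow at r, buy the stock and collect the dividends, short the forward).
Profit at T = |F_mkt − F*| = |200.29 − 192.9110| = C$7.38 per share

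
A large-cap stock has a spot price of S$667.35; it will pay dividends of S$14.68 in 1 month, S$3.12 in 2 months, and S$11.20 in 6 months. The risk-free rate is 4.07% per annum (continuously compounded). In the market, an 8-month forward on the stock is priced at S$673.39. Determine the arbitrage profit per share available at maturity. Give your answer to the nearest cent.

S$17.18 per share

PV(dividends) I = 14.68·e^(−0.0407·1/12) + 3.12·e^(−0.0407·2/12) + 11.20·e^(−0.0407·6/12) = 28.7036
Fair forward F* = (S − I)·e^(rT) = (667.35 − 28.7036)·e^0.027133 = 638.6464 × 1.027504 = 656.2117
Market S$673.39 > fair 656.2117: forward overpriced → cash-and-carry (borrow at r, buy the stock and collect the dividends, short the forward).
Profit at T = |F_mkt − F*| = |673.39 − 656.2117| = S$17.18 per share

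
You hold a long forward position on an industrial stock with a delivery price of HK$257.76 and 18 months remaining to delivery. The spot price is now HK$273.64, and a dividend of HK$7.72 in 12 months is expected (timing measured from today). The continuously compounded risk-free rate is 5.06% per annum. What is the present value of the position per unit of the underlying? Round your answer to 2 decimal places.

PV(remaining dividends) I = 7.72·e^(−0.0506·12/12) = 7.3391
Current forward F = (S − I)·e^(rT) = (273.64 − 7.3391)·e^(0.0506·18/12) = 266.3009 × 1.078855 = 287.3001
Value (long) = (F − K)·e^(−rT) = (287.3001 − 257.76) × 0.926909 = 27.3810
Value = HK$27.38

HK$27.38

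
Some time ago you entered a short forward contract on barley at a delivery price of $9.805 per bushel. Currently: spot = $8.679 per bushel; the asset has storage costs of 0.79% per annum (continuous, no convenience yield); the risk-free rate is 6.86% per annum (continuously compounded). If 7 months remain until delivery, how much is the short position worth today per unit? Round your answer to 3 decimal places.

Current fair forward for the remaining 7 months: F = S·e^((r + u)·T), (r + u) = 0.0686 + 0.0079 = 0.0765
F = 8.679 · e^(0.0765 × 7/12) = 8.679 × 1.045636 = 9.0751
Value of long forward = (F − K)·e^(−rT) = (9.0751 − 9.805) · e^(−0.0686·7/12)
= -0.7299 × 0.960773 = -0.701
Short position value = −(long value) = $0.701

$0.701 per bushel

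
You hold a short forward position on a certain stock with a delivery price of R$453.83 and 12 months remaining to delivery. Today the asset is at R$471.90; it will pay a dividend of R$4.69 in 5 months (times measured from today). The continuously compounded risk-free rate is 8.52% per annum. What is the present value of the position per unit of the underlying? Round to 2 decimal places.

PV(remaining dividends) I = 4.69·e^(−0.0852·5/12) = 4.5264
Current forward F = (S − I)·e^(rT) = (471.90 − 4.5264)·e^(0.0852·12/12) = 467.3736 × 1.088935 = 508.9395
Value (long) = (F − K)·e^(−rT) = (508.9395 − 453.83) × 0.918329 = 50.6087
Short position value = −(long value) = -R$50.61

-R$50.61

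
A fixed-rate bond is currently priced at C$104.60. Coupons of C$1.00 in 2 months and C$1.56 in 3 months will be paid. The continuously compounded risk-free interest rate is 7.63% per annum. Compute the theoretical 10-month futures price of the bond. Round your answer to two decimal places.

C$108.78

PV(coupons) I = 1.00·e^(−0.0763·2/12) + 1.56·e^(−0.0763·3/12)
I = 0.9874 + 1.5305 = 2.5179
F = (S − I)·e^(rT) = (104.60 − 2.5179) · e^(0.0763·10/12)
= 102.0821 · e^0.063583 = 102.0821 × 1.065648 = C$108.78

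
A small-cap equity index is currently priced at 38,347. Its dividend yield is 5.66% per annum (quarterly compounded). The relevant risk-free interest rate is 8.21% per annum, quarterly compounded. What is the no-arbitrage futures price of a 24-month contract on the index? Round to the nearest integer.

40,318

F = S · (1+r/4)^(4T) / (1+q/4)^(4T)
= 38347 × 1.176493 / 1.118968 = 38347 × 1.051409
F = 40,318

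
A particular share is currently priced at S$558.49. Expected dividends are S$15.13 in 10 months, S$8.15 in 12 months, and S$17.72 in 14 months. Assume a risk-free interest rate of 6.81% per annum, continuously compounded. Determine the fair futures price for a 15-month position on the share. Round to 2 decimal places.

PV(dividends) I = 15.13·e^(−0.0681·10/12) + 8.15·e^(−0.0681·12/12) + 17.72·e^(−0.0681·14/12)
I = 14.2953 + 7.6135 + 16.3666 = 38.2754
F = (S − I)·e^(rT) = (558.49 − 38.2754) · e^(0.0681·15/12)
= 520.2146 · e^0.085125 = 520.2146 × 1.088853 = S$566.44

S$566.44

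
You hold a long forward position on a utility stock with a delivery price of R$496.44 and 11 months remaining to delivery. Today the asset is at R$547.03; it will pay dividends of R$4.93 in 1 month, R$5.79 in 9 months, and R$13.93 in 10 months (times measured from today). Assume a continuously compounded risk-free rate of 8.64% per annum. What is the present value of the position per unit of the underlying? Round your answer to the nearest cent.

PV(remaining dividends) I = 4.93·e^(−0.0864·1/12) + 5.79·e^(−0.0864·9/12) + 13.93·e^(−0.0864·10/12) = 23.2836
Current forward F = (S − I)·e^(rT) = (547.03 − 23.2836)·e^(0.0864·11/12) = 523.7464 × 1.082421 = 566.9141
Value (long) = (F − K)·e^(−rT) = (566.9141 − 496.44) × 0.923855 = 65.1078
Value = R$65.11

R$65.11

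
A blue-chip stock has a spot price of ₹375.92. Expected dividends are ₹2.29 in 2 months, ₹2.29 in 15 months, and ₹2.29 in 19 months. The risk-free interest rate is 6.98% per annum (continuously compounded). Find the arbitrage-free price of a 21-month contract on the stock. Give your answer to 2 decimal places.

₹417.52

PV(dividends) I = 2.29·e^(−0.0698·2/12) + 2.29·e^(−0.0698·15/12) + 2.29·e^(−0.0698·19/12)
I = 2.2635 + 2.0987 + 2.0504 = 6.4126
F = (S − I)·e^(rT) = (375.92 − 6.4126) · e^(0.0698·21/12)
= 369.5074 · e^0.122150 = 369.5074 × 1.129924 = ₹417.52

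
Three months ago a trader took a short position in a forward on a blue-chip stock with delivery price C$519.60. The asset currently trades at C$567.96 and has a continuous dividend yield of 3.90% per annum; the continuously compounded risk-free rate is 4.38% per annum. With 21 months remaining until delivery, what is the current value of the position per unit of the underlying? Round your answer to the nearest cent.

-C$49.23

Current fair forward for the remaining 21 months: F = S·e^((r − q)·T), (r − q) = 0.0438 − 0.0390 = 0.0048
F = 567.96 · e^(0.0048 × 21/12) = 567.96 × 1.008435 = 572.7507
Value of long forward = (F − K)·e^(−rT) = (572.7507 − 519.60) · e^(−0.0438·21/12)
= 53.1507 × 0.926214 = 49.23
Short position value = −(long value) = -C$49.23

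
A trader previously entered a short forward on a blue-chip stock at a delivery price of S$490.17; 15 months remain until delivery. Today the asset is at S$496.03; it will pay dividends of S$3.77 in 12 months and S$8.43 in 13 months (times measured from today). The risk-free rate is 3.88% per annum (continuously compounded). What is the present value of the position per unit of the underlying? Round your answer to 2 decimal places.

PV(remaining dividends) I = 3.77·e^(−0.0388·12/12) + 8.43·e^(−0.0388·13/12) = 11.7095
Current forward F = (S − I)·e^(rT) = (496.03 − 11.7095)·e^(0.0388·15/12) = 484.3205 × 1.049695 = 508.3888
Value (long) = (F − K)·e^(−rT) = (508.3888 − 490.17) × 0.952657 = 17.3563
Short position value = −(long value) = -S$17.36

-S$17.36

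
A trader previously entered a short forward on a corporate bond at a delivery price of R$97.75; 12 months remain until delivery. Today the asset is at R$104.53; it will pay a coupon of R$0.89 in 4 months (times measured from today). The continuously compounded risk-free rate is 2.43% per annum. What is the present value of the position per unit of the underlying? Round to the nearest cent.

-R$8.24

PV(remaining coupons) I = 0.89·e^(−0.0243·4/12) = 0.8828
Current forward F = (S − I)·e^(rT) = (104.53 − 0.8828)·e^(0.0243·12/12) = 103.6472 × 1.024598 = 106.1967
Value (long) = (F − K)·e^(−rT) = (106.1967 − 97.75) × 0.975993 = 8.2439
Short position value = −(long value) = -R$8.24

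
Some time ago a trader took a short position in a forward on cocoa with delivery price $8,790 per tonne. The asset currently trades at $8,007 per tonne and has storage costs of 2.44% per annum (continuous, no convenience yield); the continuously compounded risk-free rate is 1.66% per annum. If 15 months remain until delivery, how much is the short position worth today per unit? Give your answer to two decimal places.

$354.51 per tonne

Current fair forward for the remaining 15 months: F = S·e^((r + u)·T), (r + u) = 0.0166 + 0.0244 = 0.0410
F = 8007 · e^(0.0410 × 15/12) = 8007 × 1.05258601 = 8428.0562
Value of long forward = (F − K)·e^(−rT) = (8428.0562 − 8790) · e^(−0.0166·15/12)
= -361.9438 × 0.97946380 = -354.51
Short position value = −(long value) = $354.51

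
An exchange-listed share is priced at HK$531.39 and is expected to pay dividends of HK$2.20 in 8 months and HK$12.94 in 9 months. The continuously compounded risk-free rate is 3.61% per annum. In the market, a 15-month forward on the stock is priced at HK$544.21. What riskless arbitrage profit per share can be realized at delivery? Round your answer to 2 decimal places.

HK$3.71 per share

PV(dividends) I = 2.20·e^(−0.0361·8/12) + 12.94·e^(−0.0361·9/12) = 14.7420
Fair forward F* = (S − I)·e^(rT) = (531.39 − 14.7420)·e^0.045125 = 516.6480 × 1.046159 = 540.4960
Market HK$544.21 > fair 540.4960: forward overpriced → cash-and-carry (borrow at r, buy the stock and collect the dividends, short the forward).
Profit at T = |F_mkt − F*| = |544.21 − 540.4960| = HK$3.71 per share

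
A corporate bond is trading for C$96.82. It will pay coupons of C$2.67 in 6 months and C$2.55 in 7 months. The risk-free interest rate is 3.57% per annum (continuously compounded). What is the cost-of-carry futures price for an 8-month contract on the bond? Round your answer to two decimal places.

C$93.91

PV(coupons) I = 2.67·e^(−0.0357·6/12) + 2.55·e^(−0.0357·7/12)
I = 2.6228 + 2.4974 = 5.1202
F = (S − I)·e^(rT) = (96.82 − 5.1202) · e^(0.0357·8/12)
= 91.6998 · e^0.023800 = 91.6998 × 1.024085 = C$93.91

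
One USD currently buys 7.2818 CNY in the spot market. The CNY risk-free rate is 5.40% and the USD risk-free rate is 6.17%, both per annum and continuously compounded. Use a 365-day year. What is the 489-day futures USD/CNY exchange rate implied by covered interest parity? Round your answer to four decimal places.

7.2071

F = S·e^((r_CNY − r_USD)T) = 7.2818 · e^((0.0540 − 0.0617) × 489/365)
= 7.2818 · e^-0.010316 = 7.2818 × 0.989737
F = 7.2071 CNY per USD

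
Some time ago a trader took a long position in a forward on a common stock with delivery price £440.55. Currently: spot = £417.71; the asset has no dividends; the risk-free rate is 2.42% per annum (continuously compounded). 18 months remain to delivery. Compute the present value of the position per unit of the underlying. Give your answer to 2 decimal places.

Current fair forward for the remaining 18 months: F = S·e^(r·T), r = 0.0242
F = 417.71 · e^(0.0242 × 18/12) = 417.71 × 1.036967 = 433.1515
Value of long forward = (F − K)·e^(−rT) = (433.1515 − 440.55) · e^(−0.0242·18/12)
= -7.3985 × 0.964351 = -7.13

-£7.13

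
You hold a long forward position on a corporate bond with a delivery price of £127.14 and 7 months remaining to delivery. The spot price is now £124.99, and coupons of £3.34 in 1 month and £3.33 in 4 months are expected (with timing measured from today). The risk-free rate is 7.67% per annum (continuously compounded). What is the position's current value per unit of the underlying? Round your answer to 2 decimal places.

-£3.15

PV(remaining coupons) I = 3.34·e^(−0.0767·1/12) + 3.33·e^(−0.0767·4/12) = 6.5647
Current forward F = (S − I)·e^(rT) = (124.99 − 6.5647)·e^(0.0767·7/12) = 118.4253 × 1.045758 = 123.8442
Value (long) = (F − K)·e^(−rT) = (123.8442 − 127.14) × 0.956244 = -3.1516
Value = -£3.15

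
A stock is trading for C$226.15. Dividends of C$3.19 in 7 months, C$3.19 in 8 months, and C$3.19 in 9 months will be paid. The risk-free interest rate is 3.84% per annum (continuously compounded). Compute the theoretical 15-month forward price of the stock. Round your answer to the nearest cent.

PV(dividends) I = 3.19·e^(−0.0384·7/12) + 3.19·e^(−0.0384·8/12) + 3.19·e^(−0.0384·9/12)
I = 3.1193 + 3.1094 + 3.0994 = 9.3281
F = (S − I)·e^(rT) = (226.15 − 9.3281) · e^(0.0384·15/12)
= 216.8219 · e^0.048000 = 216.8219 × 1.049171 = C$227.48

C$227.48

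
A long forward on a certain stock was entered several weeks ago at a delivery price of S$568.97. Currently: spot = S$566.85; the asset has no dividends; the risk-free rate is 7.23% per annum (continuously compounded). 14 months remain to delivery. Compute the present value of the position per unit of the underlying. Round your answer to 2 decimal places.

S$43.90

Current fair forward for the remaining 14 months: F = S·e^(r·T), r = 0.0723
F = 566.85 · e^(0.0723 × 14/12) = 566.85 × 1.088010 = 616.7385
Value of long forward = (F − K)·e^(−rT) = (616.7385 − 568.97) · e^(−0.0723·14/12)
= 47.7685 × 0.919110 = 43.90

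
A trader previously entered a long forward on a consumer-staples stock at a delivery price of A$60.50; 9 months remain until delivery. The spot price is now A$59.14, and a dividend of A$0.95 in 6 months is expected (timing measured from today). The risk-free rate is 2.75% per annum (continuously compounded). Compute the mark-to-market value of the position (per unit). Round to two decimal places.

-A$1.06

PV(remaining dividends) I = 0.95·e^(−0.0275·6/12) = 0.9370
Current forward F = (S − I)·e^(rT) = (59.14 − 0.9370)·e^(0.0275·9/12) = 58.2030 × 1.020839 = 59.4159
Value (long) = (F − K)·e^(−rT) = (59.4159 − 60.50) × 0.979586 = -1.0620
Value = -A$1.06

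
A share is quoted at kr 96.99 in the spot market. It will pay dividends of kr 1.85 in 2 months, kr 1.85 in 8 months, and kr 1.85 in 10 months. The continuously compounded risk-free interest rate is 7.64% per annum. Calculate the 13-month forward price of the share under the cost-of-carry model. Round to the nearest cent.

PV(dividends) I = 1.85·e^(−0.0764·2/12) + 1.85·e^(−0.0764·8/12) + 1.85·e^(−0.0764·10/12)
I = 1.8266 + 1.7581 + 1.7359 = 5.3206
F = (S − I)·e^(rT) = (96.99 − 5.3206) · e^(0.0764·13/12)
= 91.6694 · e^0.082767 = 91.6694 × 1.086289 = kr 99.58

kr 99.58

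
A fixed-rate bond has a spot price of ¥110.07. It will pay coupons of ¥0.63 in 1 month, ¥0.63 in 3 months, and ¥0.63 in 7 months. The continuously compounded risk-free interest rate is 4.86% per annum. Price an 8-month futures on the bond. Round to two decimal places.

PV(coupons) I = 0.63·e^(−0.0486·1/12) + 0.63·e^(−0.0486·3/12) + 0.63·e^(−0.0486·7/12)
I = 0.6275 + 0.6224 + 0.6124 = 1.8623
F = (S − I)·e^(rT) = (110.07 − 1.8623) · e^(0.0486·8/12)
= 108.2077 · e^0.032400 = 108.2077 × 1.032931 = ¥111.77

¥111.77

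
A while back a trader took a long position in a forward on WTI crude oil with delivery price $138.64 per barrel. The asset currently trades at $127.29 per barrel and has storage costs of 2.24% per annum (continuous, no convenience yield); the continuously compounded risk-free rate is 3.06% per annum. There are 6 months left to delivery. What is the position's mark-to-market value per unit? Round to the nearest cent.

Current fair forward for the remaining 6 months: F = S·e^((r + u)·T), (r + u) = 0.0306 + 0.0224 = 0.0530
F = 127.29 · e^(0.0530 × 6/12) = 127.29 × 1.026854 = 130.7082
Value of long forward = (F − K)·e^(−rT) = (130.7082 − 138.64) · e^(−0.0306·6/12)
= -7.9318 × 0.984816 = -7.81

-$7.81 per barrel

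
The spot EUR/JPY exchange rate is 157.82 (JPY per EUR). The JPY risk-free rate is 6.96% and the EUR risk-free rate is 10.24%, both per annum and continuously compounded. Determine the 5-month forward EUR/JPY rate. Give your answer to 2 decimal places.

155.68

F = S·e^((r_JPY − r_EUR)T) = 157.82 · e^((0.0696 − 0.1024) × 5/12)
= 157.82 · e^-0.013667 = 157.82 × 0.986426
F = 155.68 JPY per EUR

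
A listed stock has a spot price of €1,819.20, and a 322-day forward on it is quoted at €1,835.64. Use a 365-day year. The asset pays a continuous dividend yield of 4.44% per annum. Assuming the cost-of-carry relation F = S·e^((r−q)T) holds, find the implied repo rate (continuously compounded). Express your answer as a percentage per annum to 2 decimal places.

5.46%

From F = S·e^((r−q)T): (r − q) = ln(F/S)/T
ln(1835.64/1819.20) = ln(1.009037) = 0.008996
(r − q) = 0.008996 / (322/365) = 0.010197
r = ln(F/S)/T + q = 0.010197 + 0.0444 = 0.054597
r = 5.46%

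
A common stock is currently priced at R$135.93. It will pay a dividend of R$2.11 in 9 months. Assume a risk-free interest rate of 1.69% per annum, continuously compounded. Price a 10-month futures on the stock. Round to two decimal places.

PV(dividends) I = 2.11·e^(−0.0169·9/12)
I = 2.0834
F = (S − I)·e^(rT) = (135.93 − 2.0834) · e^(0.0169·10/12)
= 133.8466 · e^0.014083 = 133.8466 × 1.014183 = R$135.74

R$135.74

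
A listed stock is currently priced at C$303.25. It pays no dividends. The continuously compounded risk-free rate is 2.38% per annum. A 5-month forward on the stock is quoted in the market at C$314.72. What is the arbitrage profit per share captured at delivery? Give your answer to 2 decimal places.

Fair forward: F* = S·e^(carry·T), with carry = r = 0.0238
F* = 303.25 · e^(0.0238 × 5/12) = 303.25 · e^0.009917 = 303.25 × 1.009966 = C$306.2722
Market C$314.72 > fair C$306.2722: forward overpriced → cash-and-carry (buy spot, short the forward).
At maturity, profit = |F_mkt − F*| = |314.72 − 306.2722| = C$8.45 per share

C$8.45 per share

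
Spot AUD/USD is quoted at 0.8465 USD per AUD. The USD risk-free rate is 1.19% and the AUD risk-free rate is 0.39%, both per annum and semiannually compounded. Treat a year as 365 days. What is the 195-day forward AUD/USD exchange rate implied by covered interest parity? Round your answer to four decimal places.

By covered interest parity, F = S · (1+r_USD/2)^(2T) / (1+r_AUD/2)^(2T)
= 0.8465 × 1.006359 / 1.002084 = 0.8465 × 1.004266
F = 0.8501 USD per AUD

0.8501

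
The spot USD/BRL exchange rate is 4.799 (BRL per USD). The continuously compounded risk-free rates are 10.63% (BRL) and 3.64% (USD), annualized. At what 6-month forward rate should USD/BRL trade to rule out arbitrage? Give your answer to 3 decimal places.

F = S·e^((r_BRL − r_USD)T) = 4.799 · e^((0.1063 − 0.0364) × 6/12)
= 4.799 · e^0.034950 = 4.799 × 1.035568
F = 4.970 BRL per USD

4.970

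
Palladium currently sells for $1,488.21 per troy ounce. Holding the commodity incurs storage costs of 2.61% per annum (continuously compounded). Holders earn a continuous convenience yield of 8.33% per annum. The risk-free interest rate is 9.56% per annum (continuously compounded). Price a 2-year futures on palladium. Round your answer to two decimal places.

Net carry = r + u − y = 0.0956 + 0.0261 − 0.0833 = 0.0384
F = S·e^((r+u−y)T) = 1488.21 · e^(0.0384 × 2) = 1488.21 · e^0.07680000
= 1488.21 × 1.07982609 = $1,607.01 per troy ounce

$1,607.01 per troy ounce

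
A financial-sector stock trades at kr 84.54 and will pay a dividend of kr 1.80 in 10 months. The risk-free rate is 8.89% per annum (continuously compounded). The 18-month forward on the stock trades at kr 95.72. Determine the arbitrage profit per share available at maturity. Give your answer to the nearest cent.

kr 1.03 per share

PV(dividends) I = 1.80·e^(−0.0889·10/12) = 1.6715
Fair forward F* = (S − I)·e^(rT) = (84.54 − 1.6715)·e^0.133350 = 82.8685 × 1.142650 = 94.6897
Market kr 95.72 > fair 94.6897: forward overpriced → cash-and-carry (borrow at r, buy the stock and collect the dividends, short the forward).
Profit at T = |F_mkt − F*| = |95.72 − 94.6897| = kr 1.03 per share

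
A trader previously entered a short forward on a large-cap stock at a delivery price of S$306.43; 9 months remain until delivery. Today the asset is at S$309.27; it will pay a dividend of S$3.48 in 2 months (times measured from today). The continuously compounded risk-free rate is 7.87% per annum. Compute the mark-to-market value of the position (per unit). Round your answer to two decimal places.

-S$16.97

PV(remaining dividends) I = 3.48·e^(−0.0787·2/12) = 3.4347
Current forward F = (S − I)·e^(rT) = (309.27 − 3.4347)·e^(0.0787·9/12) = 305.8353 × 1.060802 = 324.4307
Value (long) = (F − K)·e^(−rT) = (324.4307 − 306.43) × 0.942683 = 16.9690
Short position value = −(long value) = -S$16.97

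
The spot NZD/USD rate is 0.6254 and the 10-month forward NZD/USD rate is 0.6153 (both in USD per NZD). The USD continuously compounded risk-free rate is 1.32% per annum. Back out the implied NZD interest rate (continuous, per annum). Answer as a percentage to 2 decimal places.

F = S·e^((r_USD − r_NZD)T) ⇒ r_NZD = r_USD − ln(F/S)/T
ln(0.6153/0.6254) = -0.016281; /(10/12) = -0.019537
r_NZD = 0.0132 + 0.019537 = 0.032737
r_NZD = 3.27%

3.27%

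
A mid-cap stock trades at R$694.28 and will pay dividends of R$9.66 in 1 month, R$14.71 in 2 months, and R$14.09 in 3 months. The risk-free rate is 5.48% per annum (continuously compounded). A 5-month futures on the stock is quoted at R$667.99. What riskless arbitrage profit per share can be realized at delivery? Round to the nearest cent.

R$3.35 per share

PV(dividends) I = 9.66·e^(−0.0548·1/12) + 14.71·e^(−0.0548·2/12) + 14.09·e^(−0.0548·3/12) = 38.0905
Fair futures F* = (S − I)·e^(rT) = (694.28 − 38.0905)·e^0.022833 = 656.1895 × 1.023096 = 671.3449
Market R$667.99 < fair 671.3449: forward underpriced → reverse cash-and-carry (short the stock, invest proceeds at r, pay the dividends, go long the forward).
Profit at T = |F_mkt − F*| = |667.99 − 671.3449| = R$3.35 per share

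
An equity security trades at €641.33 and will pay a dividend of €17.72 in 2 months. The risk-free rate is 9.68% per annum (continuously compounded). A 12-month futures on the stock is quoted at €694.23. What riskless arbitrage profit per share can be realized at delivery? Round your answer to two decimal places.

€6.92 per share

PV(dividends) I = 17.72·e^(−0.0968·2/12) = 17.4364
Fair futures F* = (S − I)·e^(rT) = (641.33 − 17.4364)·e^0.096800 = 623.8936 × 1.101640 = 687.3061
Market €694.23 > fair 687.3061: forward overpriced → cash-and-carry (borrow at r, buy the stock and collect the dividends, short the forward).
Profit at T = |F_mkt − F*| = |694.23 − 687.3061| = €6.92 per share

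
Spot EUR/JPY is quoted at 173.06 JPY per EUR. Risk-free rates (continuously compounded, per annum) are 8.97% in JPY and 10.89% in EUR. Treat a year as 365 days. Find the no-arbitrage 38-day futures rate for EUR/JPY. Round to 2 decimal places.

172.71

F = S·e^((r_JPY − r_EUR)T) = 173.06 · e^((0.0897 − 0.1089) × 38/365)
= 173.06 · e^-0.001999 = 173.06 × 0.998003
F = 172.71 JPY per EUR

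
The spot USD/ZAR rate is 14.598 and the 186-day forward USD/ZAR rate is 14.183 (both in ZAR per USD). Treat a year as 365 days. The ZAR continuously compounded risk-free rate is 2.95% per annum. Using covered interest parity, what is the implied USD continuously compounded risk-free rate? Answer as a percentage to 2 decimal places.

8.61%

F = S·e^((r_ZAR − r_USD)T) ⇒ r_USD = r_ZAR − ln(F/S)/T
ln(14.183/14.598) = -0.028840; /(186/365) = -0.056595
r_USD = 0.0295 + 0.056595 = 0.086095
r_USD = 8.61%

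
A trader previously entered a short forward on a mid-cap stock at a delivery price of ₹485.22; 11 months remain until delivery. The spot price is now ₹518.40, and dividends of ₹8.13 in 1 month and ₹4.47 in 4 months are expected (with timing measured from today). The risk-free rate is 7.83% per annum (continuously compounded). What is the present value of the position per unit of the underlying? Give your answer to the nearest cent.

PV(remaining dividends) I = 8.13·e^(−0.0783·1/12) + 4.47·e^(−0.0783·4/12) = 12.4320
Current forward F = (S − I)·e^(rT) = (518.40 − 12.4320)·e^(0.0783·11/12) = 505.9680 × 1.074414 = 543.6191
Value (long) = (F − K)·e^(−rT) = (543.6191 − 485.22) × 0.930740 = 54.3544
Short position value = −(long value) = -₹54.35

-₹54.35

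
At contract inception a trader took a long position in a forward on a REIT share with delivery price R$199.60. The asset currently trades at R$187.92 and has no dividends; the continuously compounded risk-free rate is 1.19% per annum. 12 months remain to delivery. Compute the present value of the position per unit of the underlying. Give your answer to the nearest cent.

-R$9.32

Current fair forward for the remaining 12 months: F = S·e^(r·T), r = 0.0119
F = 187.92 · e^(0.0119 × 12/12) = 187.92 × 1.011971 = 190.1696
Value of long forward = (F − K)·e^(−rT) = (190.1696 − 199.60) · e^(−0.0119·12/12)
= -9.4304 × 0.988171 = -9.32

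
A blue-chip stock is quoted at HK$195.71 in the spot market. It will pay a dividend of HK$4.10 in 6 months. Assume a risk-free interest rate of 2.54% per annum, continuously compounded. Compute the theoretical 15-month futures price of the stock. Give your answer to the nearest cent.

HK$197.84

PV(dividends) I = 4.10·e^(−0.0254·6/12)
I = 4.0483
F = (S − I)·e^(rT) = (195.71 − 4.0483) · e^(0.0254·15/12)
= 191.6617 · e^0.031750 = 191.6617 × 1.032259 = HK$197.84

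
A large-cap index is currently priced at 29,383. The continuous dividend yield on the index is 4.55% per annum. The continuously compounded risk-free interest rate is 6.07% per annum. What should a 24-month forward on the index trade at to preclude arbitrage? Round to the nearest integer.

F = S·e^((r − q)T) = 29383 · e^((0.0607 − 0.0455) × 24/12)
= 29383 · e^0.030400 = 29383 × 1.030867
F = 30,290

30,290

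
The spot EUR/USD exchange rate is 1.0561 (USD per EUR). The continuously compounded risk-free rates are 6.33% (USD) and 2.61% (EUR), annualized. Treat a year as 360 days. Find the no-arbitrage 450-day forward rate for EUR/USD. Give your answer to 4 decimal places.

1.1064

F = S·e^((r_USD − r_EUR)T) = 1.0561 · e^((0.0633 − 0.0261) × 450/360)
= 1.0561 · e^0.046500 = 1.0561 × 1.047598
F = 1.1064 USD per EUR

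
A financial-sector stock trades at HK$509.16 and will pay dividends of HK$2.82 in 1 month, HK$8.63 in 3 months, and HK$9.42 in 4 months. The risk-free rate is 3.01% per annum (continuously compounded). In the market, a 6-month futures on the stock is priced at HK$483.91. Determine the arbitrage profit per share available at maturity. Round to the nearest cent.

PV(dividends) I = 2.82·e^(−0.0301·1/12) + 8.63·e^(−0.0301·3/12) + 9.42·e^(−0.0301·4/12) = 20.7042
Fair futures F* = (S − I)·e^(rT) = (509.16 − 20.7042)·e^0.015050 = 488.4558 × 1.015164 = 495.8627
Market HK$483.91 < fair 495.8627: forward underpriced → reverse cash-and-carry (short the stock, invest proceeds at r, pay the dividends, go long the forward).
Profit at T = |F_mkt − F*| = |483.91 − 495.8627| = HK$11.95 per share

HK$11.95 per share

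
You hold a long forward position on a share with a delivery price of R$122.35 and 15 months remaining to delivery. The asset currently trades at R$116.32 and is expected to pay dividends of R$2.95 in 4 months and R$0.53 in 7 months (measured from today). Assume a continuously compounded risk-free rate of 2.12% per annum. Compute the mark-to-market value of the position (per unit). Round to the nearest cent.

-R$6.28

PV(remaining dividends) I = 2.95·e^(−0.0212·4/12) + 0.53·e^(−0.0212·7/12) = 3.4527
Current forward F = (S − I)·e^(rT) = (116.32 − 3.4527)·e^(0.0212·15/12) = 112.8673 × 1.026854 = 115.8982
Value (long) = (F − K)·e^(−rT) = (115.8982 − 122.35) × 0.973848 = -6.2831
Value = -R$6.28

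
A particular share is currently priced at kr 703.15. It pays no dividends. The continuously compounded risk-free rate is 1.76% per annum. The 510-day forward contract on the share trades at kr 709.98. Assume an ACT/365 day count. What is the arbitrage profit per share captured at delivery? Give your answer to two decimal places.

kr 10.68 per share

Fair forward: F* = S·e^(carry·T), with carry = r = 0.0176
F* = 703.15 · e^(0.0176 × 510/365) = 703.15 · e^0.024592 = 703.15 × 1.024897 = kr 720.6563
Market kr 709.98 < fair kr 720.6563: forward underpriced → reverse cash-and-carry (short spot, go long the forward).
At maturity, profit = |F_mkt − F*| = |709.98 − 720.6563| = kr 10.68 per share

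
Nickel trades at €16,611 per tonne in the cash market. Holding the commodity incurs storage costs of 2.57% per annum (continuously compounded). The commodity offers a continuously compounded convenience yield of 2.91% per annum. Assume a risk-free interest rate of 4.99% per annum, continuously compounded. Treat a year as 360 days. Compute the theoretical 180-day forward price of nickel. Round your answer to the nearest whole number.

€17,002 per tonne

Net carry = r + u − y = 0.0499 + 0.0257 − 0.0291 = 0.0465
F = S·e^((r+u−y)T) = 16611 · e^(0.0465 × 180/360) = 16611 · e^0.023250
= 16611 × 1.023522 = €17,002 per tonne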